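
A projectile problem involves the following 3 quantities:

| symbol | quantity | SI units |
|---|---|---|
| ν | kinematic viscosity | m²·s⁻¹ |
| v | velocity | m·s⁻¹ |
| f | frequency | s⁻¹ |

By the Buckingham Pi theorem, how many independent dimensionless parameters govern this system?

1

There are 3 variables and 2 base dimensions (L, T).
The dimension matrix has rank 2.
Independent dimensionless groups: 3 − 2 = 1.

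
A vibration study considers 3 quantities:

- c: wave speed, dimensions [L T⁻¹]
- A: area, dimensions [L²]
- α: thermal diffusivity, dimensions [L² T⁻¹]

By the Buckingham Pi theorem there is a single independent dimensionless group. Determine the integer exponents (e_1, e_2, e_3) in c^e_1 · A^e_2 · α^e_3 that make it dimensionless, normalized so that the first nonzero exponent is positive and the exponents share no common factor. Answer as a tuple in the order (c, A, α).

(2, 1, -2)

L: e_1·(1) + e_2·(2) + e_3·(2) = 0
T: e_1·(-1) + e_2·(0) + e_3·(-1) = 0
Solving this homogeneous linear system for the smallest-integer solution (first nonzero entry positive) gives (2, 1, -2).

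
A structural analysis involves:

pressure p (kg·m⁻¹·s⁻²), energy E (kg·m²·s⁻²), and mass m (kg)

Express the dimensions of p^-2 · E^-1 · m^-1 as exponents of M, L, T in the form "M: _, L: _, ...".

Collect each base-dimension exponent across the product:
  M: −2·(1) − (1) − (1) = -4
  L: −2·(-1) − (2) − (0) = 0
  T: −2·(-2) − (-2) − (0) = 6
So the dimensions are [M⁻⁴ T⁶].

M: -4, L: 0, T: 6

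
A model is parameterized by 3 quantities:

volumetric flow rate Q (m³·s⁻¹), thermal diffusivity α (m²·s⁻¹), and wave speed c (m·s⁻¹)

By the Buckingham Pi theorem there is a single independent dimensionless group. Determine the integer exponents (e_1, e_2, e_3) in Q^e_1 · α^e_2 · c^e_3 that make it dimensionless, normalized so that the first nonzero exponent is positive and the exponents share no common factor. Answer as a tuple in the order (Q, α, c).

L: e_1·(3) + e_2·(2) + e_3·(1) = 0
T: e_1·(-1) + e_2·(-1) + e_3·(-1) = 0
Solving this homogeneous linear system for the smallest-integer solution (first nonzero entry positive) gives (1, -2, 1).

(1, -2, 1)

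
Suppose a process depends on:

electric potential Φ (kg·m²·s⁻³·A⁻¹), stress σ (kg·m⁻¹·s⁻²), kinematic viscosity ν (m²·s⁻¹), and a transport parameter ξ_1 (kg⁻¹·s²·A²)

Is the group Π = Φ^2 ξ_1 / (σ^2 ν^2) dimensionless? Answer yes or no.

Sum the exponent of each base dimension across the product:
  M: 2·[Φ]_M − 2·[σ]_M − 2·[ν]_M + [ξ_1]_M = 2·(1) − 2·(1) − 2·(0) + (-1) = -1
  L: 2·[Φ]_L − 2·[σ]_L − 2·[ν]_L + [ξ_1]_L = 2·(2) − 2·(-1) − 2·(2) + (0) = 2
  T: 2·[Φ]_T − 2·[σ]_T − 2·[ν]_T + [ξ_1]_T = 2·(-3) − 2·(-2) − 2·(-1) + (2) = 2
  I: 2·[Φ]_I − 2·[σ]_I − 2·[ν]_I + [ξ_1]_I = 2·(-1) − 2·(0) − 2·(0) + (2) = 0
Net dimensions [M⁻¹ L² T²] ≠ [1] — not dimensionless.

no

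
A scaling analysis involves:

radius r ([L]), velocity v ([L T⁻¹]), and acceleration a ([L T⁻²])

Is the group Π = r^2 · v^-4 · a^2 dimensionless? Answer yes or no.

Sum the exponent of each base dimension across the product:
  M: 2·[r]_M − 4·[v]_M + 2·[a]_M = 2·(0) − 4·(0) + 2·(0) = 0
  L: 2·[r]_L − 4·[v]_L + 2·[a]_L = 2·(1) − 4·(1) + 2·(1) = 0
  T: 2·[r]_T − 4·[v]_T + 2·[a]_T = 2·(0) − 4·(-1) + 2·(-2) = 0
  Θ: 2·[r]_Θ − 4·[v]_Θ + 2·[a]_Θ = 2·(0) − 4·(0) + 2·(0) = 0
All base exponents vanish — dimensionless.

yes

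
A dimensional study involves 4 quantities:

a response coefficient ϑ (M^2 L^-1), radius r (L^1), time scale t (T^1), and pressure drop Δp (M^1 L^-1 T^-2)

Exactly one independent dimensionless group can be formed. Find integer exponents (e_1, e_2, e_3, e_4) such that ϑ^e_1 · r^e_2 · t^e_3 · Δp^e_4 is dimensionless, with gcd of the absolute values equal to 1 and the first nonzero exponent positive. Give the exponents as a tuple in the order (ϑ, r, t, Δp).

M: e_1·(2) + e_2·(0) + e_3·(0) + e_4·(1) = 0
L: e_1·(-1) + e_2·(1) + e_3·(0) + e_4·(-1) = 0
T: e_1·(0) + e_2·(0) + e_3·(1) + e_4·(-2) = 0
Solving this homogeneous linear system for the smallest-integer solution (first nonzero entry positive) gives (1, -1, -4, -2).

(1, -1, -4, -2)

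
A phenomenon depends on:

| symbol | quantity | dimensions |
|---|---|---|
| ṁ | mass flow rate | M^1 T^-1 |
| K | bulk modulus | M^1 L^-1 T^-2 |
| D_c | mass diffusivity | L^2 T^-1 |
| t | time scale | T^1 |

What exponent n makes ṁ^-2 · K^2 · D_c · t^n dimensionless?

3

Balance the T exponent: (1)·n from t, plus −2·(-1) + 2·(-2) + (-1) = -3 from the rest, must sum to zero.
n − 3 = 0, so n = 3.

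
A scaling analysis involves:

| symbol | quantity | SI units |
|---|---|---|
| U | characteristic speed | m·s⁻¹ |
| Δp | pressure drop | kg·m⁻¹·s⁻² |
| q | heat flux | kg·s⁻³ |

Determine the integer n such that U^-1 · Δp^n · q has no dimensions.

Balance the M exponent: (1)·n from Δp, plus −(0) + (1) = 1 from the rest, must sum to zero.
n + 1 = 0, so n = -1.

-1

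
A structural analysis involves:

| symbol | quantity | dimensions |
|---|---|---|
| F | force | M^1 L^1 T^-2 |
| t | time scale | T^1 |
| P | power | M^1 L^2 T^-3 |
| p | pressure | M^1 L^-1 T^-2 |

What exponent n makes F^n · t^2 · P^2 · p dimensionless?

Balance the M exponent: (1)·n from F, plus 2·(0) + 2·(1) + (1) = 3 from the rest, must sum to zero.
n + 3 = 0, so n = -3.

-3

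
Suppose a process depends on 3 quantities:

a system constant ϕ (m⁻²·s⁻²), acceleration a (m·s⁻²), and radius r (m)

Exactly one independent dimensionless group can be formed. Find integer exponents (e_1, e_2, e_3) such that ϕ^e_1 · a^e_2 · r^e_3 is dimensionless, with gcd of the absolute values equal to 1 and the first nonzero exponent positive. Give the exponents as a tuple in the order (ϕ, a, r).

(1, -1, 3)

L: e_1·(-2) + e_2·(1) + e_3·(1) = 0
T: e_1·(-2) + e_2·(-2) + e_3·(0) = 0
Solving this homogeneous linear system for the smallest-integer solution (first nonzero entry positive) gives (1, -1, 3).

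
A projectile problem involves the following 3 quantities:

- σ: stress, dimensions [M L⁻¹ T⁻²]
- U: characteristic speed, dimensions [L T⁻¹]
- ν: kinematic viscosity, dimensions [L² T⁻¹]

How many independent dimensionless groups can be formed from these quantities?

0

There are 3 variables and 3 base dimensions (M, L, T).
The dimension matrix has rank 3.
Independent dimensionless groups: 3 − 3 = 0.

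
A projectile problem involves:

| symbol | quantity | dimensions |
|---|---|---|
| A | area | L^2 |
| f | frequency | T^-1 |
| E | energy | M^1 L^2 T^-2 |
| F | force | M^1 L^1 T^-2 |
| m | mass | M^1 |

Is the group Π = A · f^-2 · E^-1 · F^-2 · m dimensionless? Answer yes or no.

Sum the exponent of each base dimension across the product:
  M: [A]_M − 2·[f]_M − [E]_M − 2·[F]_M + [m]_M = (0) − 2·(0) − (1) − 2·(1) + (1) = -2
  L: [A]_L − 2·[f]_L − [E]_L − 2·[F]_L + [m]_L = (2) − 2·(0) − (2) − 2·(1) + (0) = -2
  T: [A]_T − 2·[f]_T − [E]_T − 2·[F]_T + [m]_T = (0) − 2·(-1) − (-2) − 2·(-2) + (0) = 8
Net dimensions [M⁻² L⁻² T⁸] ≠ [1] — not dimensionless.

no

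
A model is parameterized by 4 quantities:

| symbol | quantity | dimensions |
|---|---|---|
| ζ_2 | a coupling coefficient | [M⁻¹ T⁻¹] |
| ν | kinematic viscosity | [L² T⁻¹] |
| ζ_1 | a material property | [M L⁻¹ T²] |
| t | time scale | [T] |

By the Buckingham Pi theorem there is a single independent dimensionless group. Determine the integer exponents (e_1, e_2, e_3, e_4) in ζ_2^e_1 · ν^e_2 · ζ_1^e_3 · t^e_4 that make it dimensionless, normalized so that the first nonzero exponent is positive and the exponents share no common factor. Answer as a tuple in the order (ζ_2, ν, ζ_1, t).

M: e_1·(-1) + e_2·(0) + e_3·(1) + e_4·(0) = 0
L: e_1·(0) + e_2·(2) + e_3·(-1) + e_4·(0) = 0
T: e_1·(-1) + e_2·(-1) + e_3·(2) + e_4·(1) = 0
Solving this homogeneous linear system for the smallest-integer solution (first nonzero entry positive) gives (2, 1, 2, -1).

(2, 1, 2, -1)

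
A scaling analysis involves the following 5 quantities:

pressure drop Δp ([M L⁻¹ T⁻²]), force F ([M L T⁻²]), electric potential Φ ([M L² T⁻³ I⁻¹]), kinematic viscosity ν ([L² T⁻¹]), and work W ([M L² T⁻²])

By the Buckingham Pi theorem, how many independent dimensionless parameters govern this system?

1

There are 5 variables and 4 base dimensions (M, L, T, I).
The dimension matrix has rank 4.
Independent dimensionless groups: 5 − 4 = 1.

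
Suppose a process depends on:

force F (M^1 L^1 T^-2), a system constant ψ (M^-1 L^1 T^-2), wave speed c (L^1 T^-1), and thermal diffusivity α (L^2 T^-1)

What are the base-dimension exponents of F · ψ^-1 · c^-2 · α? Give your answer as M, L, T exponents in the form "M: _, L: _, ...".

M: 2, L: 0, T: 1

Collect each base-dimension exponent across the product:
  M: (1) − (-1) − 2·(0) + (0) = 2
  L: (1) − (1) − 2·(1) + (2) = 0
  T: (-2) − (-2) − 2·(-1) + (-1) = 1
So the dimensions are [M² T].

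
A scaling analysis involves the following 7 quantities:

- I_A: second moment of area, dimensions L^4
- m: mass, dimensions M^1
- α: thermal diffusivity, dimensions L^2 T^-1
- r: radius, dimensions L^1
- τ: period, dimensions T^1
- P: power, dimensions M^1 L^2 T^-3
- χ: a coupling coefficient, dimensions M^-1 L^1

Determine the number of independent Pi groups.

4

There are 7 variables and 3 base dimensions (M, L, T).
The dimension matrix has rank 3.
Independent dimensionless groups: 7 − 3 = 4.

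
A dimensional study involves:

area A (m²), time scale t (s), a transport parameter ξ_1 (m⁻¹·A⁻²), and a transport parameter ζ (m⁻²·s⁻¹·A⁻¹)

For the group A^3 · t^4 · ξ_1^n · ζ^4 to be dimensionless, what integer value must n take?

-2

Balance the L exponent: (-1)·n from ξ_1, plus 3·(2) + 4·(0) + 4·(-2) = -2 from the rest, must sum to zero.
−n − 2 = 0, so n = -2.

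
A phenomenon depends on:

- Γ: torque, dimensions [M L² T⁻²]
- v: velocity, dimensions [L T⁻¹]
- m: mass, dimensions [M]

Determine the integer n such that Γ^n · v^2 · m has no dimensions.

-1

Balance the M exponent: (1)·n from Γ, plus 2·(0) + (1) = 1 from the rest, must sum to zero.
n + 1 = 0, so n = -1.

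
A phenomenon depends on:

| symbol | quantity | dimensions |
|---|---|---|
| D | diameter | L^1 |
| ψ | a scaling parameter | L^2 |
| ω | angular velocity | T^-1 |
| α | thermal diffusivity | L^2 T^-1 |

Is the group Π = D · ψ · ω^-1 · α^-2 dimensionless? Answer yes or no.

no

Sum the exponent of each base dimension across the product:
  L: [D]_L + [ψ]_L − [ω]_L − 2·[α]_L = (1) + (2) − (0) − 2·(2) = -1
  T: [D]_T + [ψ]_T − [ω]_T − 2·[α]_T = (0) + (0) − (-1) − 2·(-1) = 3
Net dimensions [L⁻¹ T³] ≠ [1] — not dimensionless.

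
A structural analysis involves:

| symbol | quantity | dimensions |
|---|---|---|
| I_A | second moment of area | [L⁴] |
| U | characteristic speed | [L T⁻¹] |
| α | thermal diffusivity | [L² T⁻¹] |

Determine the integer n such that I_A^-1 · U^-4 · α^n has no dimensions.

Balance the L exponent: (2)·n from α, plus −(4) − 4·(1) = -8 from the rest, must sum to zero.
2n − 8 = 0, so n = 4.

4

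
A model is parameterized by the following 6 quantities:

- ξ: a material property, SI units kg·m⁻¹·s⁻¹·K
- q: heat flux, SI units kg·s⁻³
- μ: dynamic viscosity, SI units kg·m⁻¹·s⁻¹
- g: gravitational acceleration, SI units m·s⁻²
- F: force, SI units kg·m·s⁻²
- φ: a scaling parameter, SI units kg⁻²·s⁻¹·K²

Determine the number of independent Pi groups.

There are 6 variables and 4 base dimensions (M, L, T, Θ).
The dimension matrix has rank 4.
Independent dimensionless groups: 6 − 4 = 2.

2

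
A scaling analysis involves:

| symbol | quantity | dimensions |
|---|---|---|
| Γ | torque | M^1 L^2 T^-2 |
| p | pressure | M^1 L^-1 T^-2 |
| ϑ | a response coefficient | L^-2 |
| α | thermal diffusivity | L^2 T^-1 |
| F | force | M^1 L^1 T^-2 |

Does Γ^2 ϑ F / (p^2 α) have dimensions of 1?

no

Sum the exponent of each base dimension across the product:
  M: 2·[Γ]_M − 2·[p]_M + [ϑ]_M − [α]_M + [F]_M = 2·(1) − 2·(1) + (0) − (0) + (1) = 1
  L: 2·[Γ]_L − 2·[p]_L + [ϑ]_L − [α]_L + [F]_L = 2·(2) − 2·(-1) + (-2) − (2) + (1) = 3
  T: 2·[Γ]_T − 2·[p]_T + [ϑ]_T − [α]_T + [F]_T = 2·(-2) − 2·(-2) + (0) − (-1) + (-2) = -1
Net dimensions [M L³ T⁻¹] ≠ [1] — not dimensionless.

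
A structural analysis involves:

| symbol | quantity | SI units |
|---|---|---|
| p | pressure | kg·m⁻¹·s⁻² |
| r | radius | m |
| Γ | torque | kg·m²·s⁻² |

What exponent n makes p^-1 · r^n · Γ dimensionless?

-3

Balance the L exponent: (1)·n from r, plus −(-1) + (2) = 3 from the rest, must sum to zero.
n + 3 = 0, so n = -3.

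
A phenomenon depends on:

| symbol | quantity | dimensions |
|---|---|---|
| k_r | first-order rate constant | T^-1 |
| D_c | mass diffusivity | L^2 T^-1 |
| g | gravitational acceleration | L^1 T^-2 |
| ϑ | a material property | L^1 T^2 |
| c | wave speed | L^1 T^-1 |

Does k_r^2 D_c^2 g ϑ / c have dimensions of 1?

Sum the exponent of each base dimension across the product:
  L: 2·[k_r]_L + 2·[D_c]_L + [g]_L + [ϑ]_L − [c]_L = 2·(0) + 2·(2) + (1) + (1) − (1) = 5
  T: 2·[k_r]_T + 2·[D_c]_T + [g]_T + [ϑ]_T − [c]_T = 2·(-1) + 2·(-1) + (-2) + (2) − (-1) = -3
Net dimensions [L⁵ T⁻³] ≠ [1] — not dimensionless.

no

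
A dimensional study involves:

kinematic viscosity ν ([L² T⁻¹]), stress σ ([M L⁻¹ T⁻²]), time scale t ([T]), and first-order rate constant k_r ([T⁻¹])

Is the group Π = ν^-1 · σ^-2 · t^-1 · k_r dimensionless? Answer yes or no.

no

Sum the exponent of each base dimension across the product:
  M: −[ν]_M − 2·[σ]_M − [t]_M + [k_r]_M = −(0) − 2·(1) − (0) + (0) = -2
  L: −[ν]_L − 2·[σ]_L − [t]_L + [k_r]_L = −(2) − 2·(-1) − (0) + (0) = 0
  T: −[ν]_T − 2·[σ]_T − [t]_T + [k_r]_T = −(-1) − 2·(-2) − (1) + (-1) = 3
Net dimensions [M⁻² T³] ≠ [1] — not dimensionless.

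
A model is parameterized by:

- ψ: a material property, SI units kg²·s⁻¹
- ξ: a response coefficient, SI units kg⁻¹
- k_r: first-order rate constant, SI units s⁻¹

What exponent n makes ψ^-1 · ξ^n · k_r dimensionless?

Balance the M exponent: (-1)·n from ξ, plus −(2) + (0) = -2 from the rest, must sum to zero.
−n − 2 = 0, so n = -2.

-2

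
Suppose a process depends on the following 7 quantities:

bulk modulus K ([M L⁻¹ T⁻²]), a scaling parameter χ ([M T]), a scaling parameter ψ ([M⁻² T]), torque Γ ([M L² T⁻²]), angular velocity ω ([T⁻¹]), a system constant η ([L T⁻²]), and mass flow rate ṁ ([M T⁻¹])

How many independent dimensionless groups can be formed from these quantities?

4

There are 7 variables and 3 base dimensions (M, L, T).
The dimension matrix has rank 3.
Independent dimensionless groups: 7 − 3 = 4.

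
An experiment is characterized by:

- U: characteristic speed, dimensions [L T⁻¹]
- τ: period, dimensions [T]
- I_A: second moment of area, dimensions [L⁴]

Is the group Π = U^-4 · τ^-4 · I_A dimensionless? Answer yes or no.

yes

Sum the exponent of each base dimension across the product:
  L: −4·[U]_L − 4·[τ]_L + [I_A]_L = −4·(1) − 4·(0) + (4) = 0
  T: −4·[U]_T − 4·[τ]_T + [I_A]_T = −4·(-1) − 4·(1) + (0) = 0
All base exponents vanish — dimensionless.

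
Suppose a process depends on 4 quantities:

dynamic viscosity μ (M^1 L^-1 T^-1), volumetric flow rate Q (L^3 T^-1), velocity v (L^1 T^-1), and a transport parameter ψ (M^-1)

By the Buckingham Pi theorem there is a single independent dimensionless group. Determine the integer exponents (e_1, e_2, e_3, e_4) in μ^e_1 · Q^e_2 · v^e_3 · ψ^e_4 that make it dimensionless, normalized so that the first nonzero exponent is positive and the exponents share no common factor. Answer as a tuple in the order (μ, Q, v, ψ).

(1, 1, -2, 1)

M: e_1·(1) + e_2·(0) + e_3·(0) + e_4·(-1) = 0
L: e_1·(-1) + e_2·(3) + e_3·(1) + e_4·(0) = 0
T: e_1·(-1) + e_2·(-1) + e_3·(-1) + e_4·(0) = 0
Solving this homogeneous linear system for the smallest-integer solution (first nonzero entry positive) gives (1, 1, -2, 1).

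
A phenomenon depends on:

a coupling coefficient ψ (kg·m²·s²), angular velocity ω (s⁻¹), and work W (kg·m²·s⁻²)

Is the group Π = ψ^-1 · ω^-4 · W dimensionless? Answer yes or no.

Sum the exponent of each base dimension across the product:
  M: −[ψ]_M − 4·[ω]_M + [W]_M = −(1) − 4·(0) + (1) = 0
  L: −[ψ]_L − 4·[ω]_L + [W]_L = −(2) − 4·(0) + (2) = 0
  T: −[ψ]_T − 4·[ω]_T + [W]_T = −(2) − 4·(-1) + (-2) = 0
All base exponents vanish — dimensionless.

yes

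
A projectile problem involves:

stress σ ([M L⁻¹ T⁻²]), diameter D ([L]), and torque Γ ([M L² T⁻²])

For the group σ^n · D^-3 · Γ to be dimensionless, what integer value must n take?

Balance the M exponent: (1)·n from σ, plus −3·(0) + (1) = 1 from the rest, must sum to zero.
n + 1 = 0, so n = -1.

-1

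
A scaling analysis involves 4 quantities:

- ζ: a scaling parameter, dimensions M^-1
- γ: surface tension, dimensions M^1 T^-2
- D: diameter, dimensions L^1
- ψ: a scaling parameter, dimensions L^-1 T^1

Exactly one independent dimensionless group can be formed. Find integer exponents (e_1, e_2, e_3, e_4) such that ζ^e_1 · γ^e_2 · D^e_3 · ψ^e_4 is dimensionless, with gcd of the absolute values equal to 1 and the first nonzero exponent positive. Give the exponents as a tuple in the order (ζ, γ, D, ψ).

(1, 1, 2, 2)

M: e_1·(-1) + e_2·(1) + e_3·(0) + e_4·(0) = 0
L: e_1·(0) + e_2·(0) + e_3·(1) + e_4·(-1) = 0
T: e_1·(0) + e_2·(-2) + e_3·(0) + e_4·(1) = 0
Solving this homogeneous linear system for the smallest-integer solution (first nonzero entry positive) gives (1, 1, 2, 2).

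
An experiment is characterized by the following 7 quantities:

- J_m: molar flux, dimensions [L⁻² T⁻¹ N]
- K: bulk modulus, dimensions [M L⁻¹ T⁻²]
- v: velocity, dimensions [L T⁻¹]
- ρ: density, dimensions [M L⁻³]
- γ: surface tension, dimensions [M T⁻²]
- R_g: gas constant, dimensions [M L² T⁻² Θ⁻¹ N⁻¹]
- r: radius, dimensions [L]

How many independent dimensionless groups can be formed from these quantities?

2

There are 7 variables and 5 base dimensions (M, L, T, Θ, N).
The dimension matrix has rank 5.
Independent dimensionless groups: 7 − 5 = 2.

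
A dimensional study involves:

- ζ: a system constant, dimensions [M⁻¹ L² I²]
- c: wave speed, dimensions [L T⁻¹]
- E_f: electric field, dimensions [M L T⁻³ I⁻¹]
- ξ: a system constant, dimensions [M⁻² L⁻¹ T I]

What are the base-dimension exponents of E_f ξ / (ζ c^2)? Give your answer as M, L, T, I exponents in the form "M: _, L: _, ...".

M: 0, L: -4, T: 0, I: -2

Collect each base-dimension exponent across the product:
  M: −(-1) − 2·(0) + (1) + (-2) = 0
  L: −(2) − 2·(1) + (1) + (-1) = -4
  T: −(0) − 2·(-1) + (-3) + (1) = 0
  I: −(2) − 2·(0) + (-1) + (1) = -2
So the dimensions are [L⁻⁴ I⁻²].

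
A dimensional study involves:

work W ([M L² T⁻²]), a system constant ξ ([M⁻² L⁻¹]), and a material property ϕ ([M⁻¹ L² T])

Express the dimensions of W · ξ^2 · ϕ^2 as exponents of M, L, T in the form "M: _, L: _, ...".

Collect each base-dimension exponent across the product:
  M: (1) + 2·(-2) + 2·(-1) = -5
  L: (2) + 2·(-1) + 2·(2) = 4
  T: (-2) + 2·(0) + 2·(1) = 0
So the dimensions are [M⁻⁵ L⁴].

M: -5, L: 4, T: 0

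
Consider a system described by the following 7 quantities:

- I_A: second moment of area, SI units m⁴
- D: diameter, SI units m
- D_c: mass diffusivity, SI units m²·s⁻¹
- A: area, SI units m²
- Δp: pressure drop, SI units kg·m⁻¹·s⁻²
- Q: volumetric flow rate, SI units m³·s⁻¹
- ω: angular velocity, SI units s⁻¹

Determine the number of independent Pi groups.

4

There are 7 variables and 3 base dimensions (M, L, T).
The dimension matrix has rank 3.
Independent dimensionless groups: 7 − 3 = 4.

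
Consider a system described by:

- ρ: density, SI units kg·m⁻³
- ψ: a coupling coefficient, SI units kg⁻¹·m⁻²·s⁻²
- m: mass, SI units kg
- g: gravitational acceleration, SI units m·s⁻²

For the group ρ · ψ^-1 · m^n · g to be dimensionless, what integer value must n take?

Balance the M exponent: (1)·n from m, plus (1) − (-1) + (0) = 2 from the rest, must sum to zero.
n + 2 = 0, so n = -2.

-2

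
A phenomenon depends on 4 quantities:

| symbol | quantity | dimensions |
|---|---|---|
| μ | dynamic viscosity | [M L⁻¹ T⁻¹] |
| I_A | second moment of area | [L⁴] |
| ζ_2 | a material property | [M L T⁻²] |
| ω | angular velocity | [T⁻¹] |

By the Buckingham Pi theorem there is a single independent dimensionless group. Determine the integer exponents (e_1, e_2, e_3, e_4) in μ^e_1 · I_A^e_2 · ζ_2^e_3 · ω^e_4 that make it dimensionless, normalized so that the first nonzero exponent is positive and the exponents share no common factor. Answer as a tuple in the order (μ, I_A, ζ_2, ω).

(2, 1, -2, 2)

M: e_1·(1) + e_2·(0) + e_3·(1) + e_4·(0) = 0
L: e_1·(-1) + e_2·(4) + e_3·(1) + e_4·(0) = 0
T: e_1·(-1) + e_2·(0) + e_3·(-2) + e_4·(-1) = 0
Solving this homogeneous linear system for the smallest-integer solution (first nonzero entry positive) gives (2, 1, -2, 2).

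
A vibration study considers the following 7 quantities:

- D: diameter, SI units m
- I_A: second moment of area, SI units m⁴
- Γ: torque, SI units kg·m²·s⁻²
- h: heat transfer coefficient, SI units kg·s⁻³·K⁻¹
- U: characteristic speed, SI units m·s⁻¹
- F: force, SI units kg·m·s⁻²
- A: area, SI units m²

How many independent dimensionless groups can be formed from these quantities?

There are 7 variables and 4 base dimensions (M, L, T, Θ).
The dimension matrix has rank 4.
Independent dimensionless groups: 7 − 4 = 3.

3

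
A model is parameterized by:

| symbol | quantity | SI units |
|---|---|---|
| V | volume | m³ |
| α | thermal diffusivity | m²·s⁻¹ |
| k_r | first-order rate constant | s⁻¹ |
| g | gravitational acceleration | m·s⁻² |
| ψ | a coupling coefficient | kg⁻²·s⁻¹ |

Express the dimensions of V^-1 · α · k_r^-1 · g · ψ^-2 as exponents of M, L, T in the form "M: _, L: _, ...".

M: 4, L: 0, T: 0

Collect each base-dimension exponent across the product:
  M: −(0) + (0) − (0) + (0) − 2·(-2) = 4
  L: −(3) + (2) − (0) + (1) − 2·(0) = 0
  T: −(0) + (-1) − (-1) + (-2) − 2·(-1) = 0
So the dimensions are [M⁴].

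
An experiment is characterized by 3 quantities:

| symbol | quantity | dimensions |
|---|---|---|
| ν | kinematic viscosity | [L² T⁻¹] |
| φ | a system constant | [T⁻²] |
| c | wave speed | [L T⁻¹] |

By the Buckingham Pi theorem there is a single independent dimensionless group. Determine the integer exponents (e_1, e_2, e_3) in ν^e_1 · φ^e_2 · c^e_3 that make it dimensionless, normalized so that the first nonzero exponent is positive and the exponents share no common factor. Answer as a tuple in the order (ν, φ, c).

(2, 1, -4)

L: e_1·(2) + e_2·(0) + e_3·(1) = 0
T: e_1·(-1) + e_2·(-2) + e_3·(-1) = 0
Solving this homogeneous linear system for the smallest-integer solution (first nonzero entry positive) gives (2, 1, -4).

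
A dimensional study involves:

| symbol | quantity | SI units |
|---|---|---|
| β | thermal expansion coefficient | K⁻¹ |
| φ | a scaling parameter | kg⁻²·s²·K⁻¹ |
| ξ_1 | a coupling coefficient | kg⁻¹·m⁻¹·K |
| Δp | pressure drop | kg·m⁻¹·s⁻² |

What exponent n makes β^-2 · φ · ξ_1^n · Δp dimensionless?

Balance the M exponent: (-1)·n from ξ_1, plus −2·(0) + (-2) + (1) = -1 from the rest, must sum to zero.
−n − 1 = 0, so n = -1.

-1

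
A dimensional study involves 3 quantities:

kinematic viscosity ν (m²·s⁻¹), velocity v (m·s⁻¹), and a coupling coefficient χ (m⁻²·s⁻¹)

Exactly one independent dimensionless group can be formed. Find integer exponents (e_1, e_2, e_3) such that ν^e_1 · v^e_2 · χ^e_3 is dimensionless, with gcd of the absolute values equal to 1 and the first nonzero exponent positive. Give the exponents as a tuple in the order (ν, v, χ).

L: e_1·(2) + e_2·(1) + e_3·(-2) = 0
T: e_1·(-1) + e_2·(-1) + e_3·(-1) = 0
Solving this homogeneous linear system for the smallest-integer solution (first nonzero entry positive) gives (3, -4, 1).

(3, -4, 1)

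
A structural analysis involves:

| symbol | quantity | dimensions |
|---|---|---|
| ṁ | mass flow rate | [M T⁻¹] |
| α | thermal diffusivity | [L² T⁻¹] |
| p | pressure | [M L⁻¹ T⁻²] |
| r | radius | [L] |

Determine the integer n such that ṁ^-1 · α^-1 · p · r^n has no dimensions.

3

Balance the L exponent: (1)·n from r, plus −(0) − (2) + (-1) = -3 from the rest, must sum to zero.
n − 3 = 0, so n = 3.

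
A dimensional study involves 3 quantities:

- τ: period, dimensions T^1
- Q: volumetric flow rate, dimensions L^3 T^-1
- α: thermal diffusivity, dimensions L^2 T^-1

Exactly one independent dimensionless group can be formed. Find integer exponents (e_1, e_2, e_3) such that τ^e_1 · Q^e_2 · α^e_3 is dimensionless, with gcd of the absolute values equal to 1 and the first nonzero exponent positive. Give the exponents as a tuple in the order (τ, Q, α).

L: e_1·(0) + e_2·(3) + e_3·(2) = 0
T: e_1·(1) + e_2·(-1) + e_3·(-1) = 0
Solving this homogeneous linear system for the smallest-integer solution (first nonzero entry positive) gives (1, -2, 3).

(1, -2, 3)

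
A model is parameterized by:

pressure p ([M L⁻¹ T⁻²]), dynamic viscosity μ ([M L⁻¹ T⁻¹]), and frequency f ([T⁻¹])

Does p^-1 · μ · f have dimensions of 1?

Sum the exponent of each base dimension across the product:
  M: −[p]_M + [μ]_M + [f]_M = −(1) + (1) + (0) = 0
  L: −[p]_L + [μ]_L + [f]_L = −(-1) + (-1) + (0) = 0
  T: −[p]_T + [μ]_T + [f]_T = −(-2) + (-1) + (-1) = 0
All base exponents vanish — dimensionless.

yes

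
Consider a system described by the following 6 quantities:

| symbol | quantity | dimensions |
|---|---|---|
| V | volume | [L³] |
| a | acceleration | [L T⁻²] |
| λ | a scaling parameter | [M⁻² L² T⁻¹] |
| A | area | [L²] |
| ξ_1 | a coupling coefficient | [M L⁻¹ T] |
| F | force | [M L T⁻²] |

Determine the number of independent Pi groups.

There are 6 variables and 3 base dimensions (M, L, T).
The dimension matrix has rank 3.
Independent dimensionless groups: 6 − 3 = 3.

3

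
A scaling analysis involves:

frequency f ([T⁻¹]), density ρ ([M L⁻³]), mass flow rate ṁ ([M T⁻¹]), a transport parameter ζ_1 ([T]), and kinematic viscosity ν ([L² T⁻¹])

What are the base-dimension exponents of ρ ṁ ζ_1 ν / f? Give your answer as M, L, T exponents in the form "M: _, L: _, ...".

M: 2, L: -1, T: 0

Collect each base-dimension exponent across the product:
  M: −(0) + (1) + (1) + (0) + (0) = 2
  L: −(0) + (-3) + (0) + (0) + (2) = -1
  T: −(-1) + (0) + (-1) + (1) + (-1) = 0
So the dimensions are [M² L⁻¹].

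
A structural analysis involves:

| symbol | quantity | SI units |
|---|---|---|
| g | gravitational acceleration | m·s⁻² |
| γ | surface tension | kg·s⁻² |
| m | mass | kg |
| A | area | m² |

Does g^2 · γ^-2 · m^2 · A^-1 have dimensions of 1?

yes

Sum the exponent of each base dimension across the product:
  M: 2·[g]_M − 2·[γ]_M + 2·[m]_M − [A]_M = 2·(0) − 2·(1) + 2·(1) − (0) = 0
  L: 2·[g]_L − 2·[γ]_L + 2·[m]_L − [A]_L = 2·(1) − 2·(0) + 2·(0) − (2) = 0
  T: 2·[g]_T − 2·[γ]_T + 2·[m]_T − [A]_T = 2·(-2) − 2·(-2) + 2·(0) − (0) = 0
All base exponents vanish — dimensionless.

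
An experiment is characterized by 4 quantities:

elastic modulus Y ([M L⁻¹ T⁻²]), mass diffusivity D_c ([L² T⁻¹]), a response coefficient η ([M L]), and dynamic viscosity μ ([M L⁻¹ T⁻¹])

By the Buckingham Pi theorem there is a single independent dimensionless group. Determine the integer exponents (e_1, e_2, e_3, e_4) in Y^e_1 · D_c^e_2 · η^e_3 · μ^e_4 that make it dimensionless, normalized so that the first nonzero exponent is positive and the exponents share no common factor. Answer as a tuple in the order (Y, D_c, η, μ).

M: e_1·(1) + e_2·(0) + e_3·(1) + e_4·(1) = 0
L: e_1·(-1) + e_2·(2) + e_3·(1) + e_4·(-1) = 0
T: e_1·(-2) + e_2·(-1) + e_3·(0) + e_4·(-1) = 0
Solving this homogeneous linear system for the smallest-integer solution (first nonzero entry positive) gives (2, -1, 1, -3).

(2, -1, 1, -3)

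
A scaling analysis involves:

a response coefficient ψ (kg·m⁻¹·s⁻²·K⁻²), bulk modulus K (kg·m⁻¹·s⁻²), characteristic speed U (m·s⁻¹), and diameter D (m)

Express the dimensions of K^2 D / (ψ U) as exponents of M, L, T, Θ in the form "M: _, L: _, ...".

M: 1, L: -1, T: -1, Θ: 2

Collect each base-dimension exponent across the product:
  M: −(1) + 2·(1) − (0) + (0) = 1
  L: −(-1) + 2·(-1) − (1) + (1) = -1
  T: −(-2) + 2·(-2) − (-1) + (0) = -1
  Θ: −(-2) + 2·(0) − (0) + (0) = 2
So the dimensions are [M L⁻¹ T⁻¹ Θ²].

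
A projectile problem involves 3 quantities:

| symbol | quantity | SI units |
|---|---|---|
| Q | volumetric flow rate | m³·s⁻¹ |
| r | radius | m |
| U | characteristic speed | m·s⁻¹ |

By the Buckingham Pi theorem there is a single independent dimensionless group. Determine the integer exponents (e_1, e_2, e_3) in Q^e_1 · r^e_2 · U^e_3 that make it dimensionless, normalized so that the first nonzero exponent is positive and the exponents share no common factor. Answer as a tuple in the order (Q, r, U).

L: e_1·(3) + e_2·(1) + e_3·(1) = 0
T: e_1·(-1) + e_2·(0) + e_3·(-1) = 0
Solving this homogeneous linear system for the smallest-integer solution (first nonzero entry positive) gives (1, -2, -1).

(1, -2, -1)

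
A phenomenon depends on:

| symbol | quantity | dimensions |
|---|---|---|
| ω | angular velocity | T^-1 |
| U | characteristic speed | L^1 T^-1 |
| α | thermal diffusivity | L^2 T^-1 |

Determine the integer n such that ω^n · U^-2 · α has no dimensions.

1

Balance the T exponent: (-1)·n from ω, plus −2·(-1) + (-1) = 1 from the rest, must sum to zero.
−n + 1 = 0, so n = 1.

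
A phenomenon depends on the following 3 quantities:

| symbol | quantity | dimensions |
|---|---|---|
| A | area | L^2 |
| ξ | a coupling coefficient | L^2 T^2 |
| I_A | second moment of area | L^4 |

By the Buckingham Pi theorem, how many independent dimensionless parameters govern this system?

There are 3 variables and 2 base dimensions (L, T).
The dimension matrix has rank 2.
Independent dimensionless groups: 3 − 2 = 1.

1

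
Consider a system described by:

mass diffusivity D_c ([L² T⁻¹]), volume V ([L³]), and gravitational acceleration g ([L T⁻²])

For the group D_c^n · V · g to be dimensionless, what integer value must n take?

-2

Balance the L exponent: (2)·n from D_c, plus (3) + (1) = 4 from the rest, must sum to zero.
2n + 4 = 0, so n = -2.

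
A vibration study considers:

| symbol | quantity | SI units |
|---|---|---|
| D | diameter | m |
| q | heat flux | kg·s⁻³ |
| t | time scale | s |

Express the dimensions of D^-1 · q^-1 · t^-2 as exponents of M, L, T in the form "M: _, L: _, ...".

Collect each base-dimension exponent across the product:
  M: −(0) − (1) − 2·(0) = -1
  L: −(1) − (0) − 2·(0) = -1
  T: −(0) − (-3) − 2·(1) = 1
So the dimensions are [M⁻¹ L⁻¹ T].

M: -1, L: -1, T: 1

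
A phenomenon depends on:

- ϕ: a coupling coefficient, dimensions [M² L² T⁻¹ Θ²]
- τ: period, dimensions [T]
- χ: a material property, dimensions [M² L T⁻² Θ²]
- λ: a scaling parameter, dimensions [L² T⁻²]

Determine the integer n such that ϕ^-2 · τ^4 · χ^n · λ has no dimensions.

2

Balance the M exponent: (2)·n from χ, plus −2·(2) + 4·(0) + (0) = -4 from the rest, must sum to zero.
2n − 4 = 0, so n = 2.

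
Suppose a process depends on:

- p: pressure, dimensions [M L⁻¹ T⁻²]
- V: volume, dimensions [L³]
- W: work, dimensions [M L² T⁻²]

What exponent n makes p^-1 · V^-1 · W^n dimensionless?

Balance the M exponent: (1)·n from W, plus −(1) − (0) = -1 from the rest, must sum to zero.
n − 1 = 0, so n = 1.

1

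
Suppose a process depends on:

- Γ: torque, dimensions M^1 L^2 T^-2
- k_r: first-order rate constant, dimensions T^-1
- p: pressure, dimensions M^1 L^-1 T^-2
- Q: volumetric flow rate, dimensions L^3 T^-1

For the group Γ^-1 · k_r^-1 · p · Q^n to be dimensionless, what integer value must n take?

Balance the L exponent: (3)·n from Q, plus −(2) − (0) + (-1) = -3 from the rest, must sum to zero.
3n − 3 = 0, so n = 1.

1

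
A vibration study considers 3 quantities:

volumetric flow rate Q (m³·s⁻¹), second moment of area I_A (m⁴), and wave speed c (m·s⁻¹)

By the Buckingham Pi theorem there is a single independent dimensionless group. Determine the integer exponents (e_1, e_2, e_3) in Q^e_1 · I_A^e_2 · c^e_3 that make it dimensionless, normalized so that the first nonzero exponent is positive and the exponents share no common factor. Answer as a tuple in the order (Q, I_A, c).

L: e_1·(3) + e_2·(4) + e_3·(1) = 0
T: e_1·(-1) + e_2·(0) + e_3·(-1) = 0
Solving this homogeneous linear system for the smallest-integer solution (first nonzero entry positive) gives (2, -1, -2).

(2, -1, -2)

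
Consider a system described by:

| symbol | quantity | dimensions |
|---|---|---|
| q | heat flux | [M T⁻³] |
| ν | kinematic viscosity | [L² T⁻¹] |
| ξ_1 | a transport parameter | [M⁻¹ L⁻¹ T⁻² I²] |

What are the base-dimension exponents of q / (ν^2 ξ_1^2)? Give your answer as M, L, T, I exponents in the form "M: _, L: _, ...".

Collect each base-dimension exponent across the product:
  M: (1) − 2·(0) − 2·(-1) = 3
  L: (0) − 2·(2) − 2·(-1) = -2
  T: (-3) − 2·(-1) − 2·(-2) = 3
  I: (0) − 2·(0) − 2·(2) = -4
So the dimensions are [M³ L⁻² T³ I⁻⁴].

M: 3, L: -2, T: 3, I: -4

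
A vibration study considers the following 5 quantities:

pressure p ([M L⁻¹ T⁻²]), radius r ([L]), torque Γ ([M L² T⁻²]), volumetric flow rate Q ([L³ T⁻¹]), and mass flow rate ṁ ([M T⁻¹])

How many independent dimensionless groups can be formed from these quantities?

There are 5 variables and 3 base dimensions (M, L, T).
The dimension matrix has rank 3.
Independent dimensionless groups: 5 − 3 = 2.

2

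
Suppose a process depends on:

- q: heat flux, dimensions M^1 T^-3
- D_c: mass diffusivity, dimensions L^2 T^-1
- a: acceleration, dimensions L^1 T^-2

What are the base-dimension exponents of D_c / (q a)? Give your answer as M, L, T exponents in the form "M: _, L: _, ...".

Collect each base-dimension exponent across the product:
  M: −(1) + (0) − (0) = -1
  L: −(0) + (2) − (1) = 1
  T: −(-3) + (-1) − (-2) = 4
So the dimensions are [M⁻¹ L T⁴].

M: -1, L: 1, T: 4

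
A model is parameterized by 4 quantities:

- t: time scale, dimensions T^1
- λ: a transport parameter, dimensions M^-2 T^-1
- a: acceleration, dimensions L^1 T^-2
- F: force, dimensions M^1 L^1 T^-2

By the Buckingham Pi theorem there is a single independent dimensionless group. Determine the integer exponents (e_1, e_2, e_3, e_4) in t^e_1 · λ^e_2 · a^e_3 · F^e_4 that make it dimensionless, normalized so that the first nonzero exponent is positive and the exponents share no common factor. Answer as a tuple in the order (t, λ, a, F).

M: e_1·(0) + e_2·(-2) + e_3·(0) + e_4·(1) = 0
L: e_1·(0) + e_2·(0) + e_3·(1) + e_4·(1) = 0
T: e_1·(1) + e_2·(-1) + e_3·(-2) + e_4·(-2) = 0
Solving this homogeneous linear system for the smallest-integer solution (first nonzero entry positive) gives (1, 1, -2, 2).

(1, 1, -2, 2)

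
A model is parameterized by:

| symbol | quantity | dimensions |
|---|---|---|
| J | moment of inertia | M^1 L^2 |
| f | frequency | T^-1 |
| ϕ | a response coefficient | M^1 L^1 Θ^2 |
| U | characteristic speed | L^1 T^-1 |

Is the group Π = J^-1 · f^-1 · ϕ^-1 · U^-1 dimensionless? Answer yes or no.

Sum the exponent of each base dimension across the product:
  M: −[J]_M − [f]_M − [ϕ]_M − [U]_M = −(1) − (0) − (1) − (0) = -2
  L: −[J]_L − [f]_L − [ϕ]_L − [U]_L = −(2) − (0) − (1) − (1) = -4
  T: −[J]_T − [f]_T − [ϕ]_T − [U]_T = −(0) − (-1) − (0) − (-1) = 2
  Θ: −[J]_Θ − [f]_Θ − [ϕ]_Θ − [U]_Θ = −(0) − (0) − (2) − (0) = -2
Net dimensions [M⁻² L⁻⁴ T² Θ⁻²] ≠ [1] — not dimensionless.

no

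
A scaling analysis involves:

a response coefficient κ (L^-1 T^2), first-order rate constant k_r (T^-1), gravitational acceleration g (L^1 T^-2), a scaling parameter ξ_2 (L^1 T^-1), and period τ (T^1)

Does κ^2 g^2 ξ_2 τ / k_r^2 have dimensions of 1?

no

Sum the exponent of each base dimension across the product:
  L: 2·[κ]_L − 2·[k_r]_L + 2·[g]_L + [ξ_2]_L + [τ]_L = 2·(-1) − 2·(0) + 2·(1) + (1) + (0) = 1
  T: 2·[κ]_T − 2·[k_r]_T + 2·[g]_T + [ξ_2]_T + [τ]_T = 2·(2) − 2·(-1) + 2·(-2) + (-1) + (1) = 2
Net dimensions [L T²] ≠ [1] — not dimensionless.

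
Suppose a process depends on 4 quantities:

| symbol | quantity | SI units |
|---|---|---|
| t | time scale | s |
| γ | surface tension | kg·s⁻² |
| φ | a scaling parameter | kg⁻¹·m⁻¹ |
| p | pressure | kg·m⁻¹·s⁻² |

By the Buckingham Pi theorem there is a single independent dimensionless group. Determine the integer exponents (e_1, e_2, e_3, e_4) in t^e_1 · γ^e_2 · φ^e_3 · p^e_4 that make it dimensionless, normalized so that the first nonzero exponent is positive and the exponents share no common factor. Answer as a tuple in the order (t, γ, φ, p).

(2, 2, 1, -1)

M: e_1·(0) + e_2·(1) + e_3·(-1) + e_4·(1) = 0
L: e_1·(0) + e_2·(0) + e_3·(-1) + e_4·(-1) = 0
T: e_1·(1) + e_2·(-2) + e_3·(0) + e_4·(-2) = 0
Solving this homogeneous linear system for the smallest-integer solution (first nonzero entry positive) gives (2, 2, 1, -1).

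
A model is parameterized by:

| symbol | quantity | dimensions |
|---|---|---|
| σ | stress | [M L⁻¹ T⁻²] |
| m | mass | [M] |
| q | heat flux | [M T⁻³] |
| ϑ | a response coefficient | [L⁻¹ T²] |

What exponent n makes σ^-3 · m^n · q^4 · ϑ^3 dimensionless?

Balance the M exponent: (1)·n from m, plus −3·(1) + 4·(1) + 3·(0) = 1 from the rest, must sum to zero.
n + 1 = 0, so n = -1.

-1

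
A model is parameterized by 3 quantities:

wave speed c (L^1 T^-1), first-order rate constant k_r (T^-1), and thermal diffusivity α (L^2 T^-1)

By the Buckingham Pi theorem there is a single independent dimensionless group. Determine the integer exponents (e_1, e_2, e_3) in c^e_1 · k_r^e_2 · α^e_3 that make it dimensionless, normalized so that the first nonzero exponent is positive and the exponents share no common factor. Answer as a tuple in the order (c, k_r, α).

(2, -1, -1)

L: e_1·(1) + e_2·(0) + e_3·(2) = 0
T: e_1·(-1) + e_2·(-1) + e_3·(-1) = 0
Solving this homogeneous linear system for the smallest-integer solution (first nonzero entry positive) gives (2, -1, -1).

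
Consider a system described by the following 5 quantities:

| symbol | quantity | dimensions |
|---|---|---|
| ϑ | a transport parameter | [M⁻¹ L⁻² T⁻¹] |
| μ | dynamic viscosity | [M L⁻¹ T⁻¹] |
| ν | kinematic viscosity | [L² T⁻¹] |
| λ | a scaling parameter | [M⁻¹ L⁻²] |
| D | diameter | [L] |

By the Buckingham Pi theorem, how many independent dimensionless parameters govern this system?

There are 5 variables and 3 base dimensions (M, L, T).
The dimension matrix has rank 3.
Independent dimensionless groups: 5 − 3 = 2.

2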